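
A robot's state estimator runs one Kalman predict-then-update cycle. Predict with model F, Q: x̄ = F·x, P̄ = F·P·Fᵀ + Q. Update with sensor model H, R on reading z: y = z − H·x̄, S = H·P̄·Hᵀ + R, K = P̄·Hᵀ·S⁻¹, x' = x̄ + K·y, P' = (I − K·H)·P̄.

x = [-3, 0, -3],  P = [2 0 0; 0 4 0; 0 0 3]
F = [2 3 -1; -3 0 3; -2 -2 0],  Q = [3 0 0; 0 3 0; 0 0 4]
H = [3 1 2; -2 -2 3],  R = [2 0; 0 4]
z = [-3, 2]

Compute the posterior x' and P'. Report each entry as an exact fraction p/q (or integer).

x' = [-6565/6772, -45/6772, 445/3386]
P' = [94255/6772 -172713/6772 -26821/3386; -172713/6772 321087/6772 49407/3386; -26821/3386 49407/3386 8033/1693]

x̄ = F·x = [-3, 0, 6]
P̄ = F·P·Fᵀ + Q = [50 -21 -32; -21 48 12; -32 12 28]
y = z − H·x̄ = [-6, -22]
S = H·P̄·Hᵀ + R = [150 -232; -232 720]
K = P̄·Hᵀ·S⁻¹ = [346/1693 -2005/13544; 72/1693 -153/13544; 269/1693 1513/6772]
x' = x̄ + K·y = [-6565/6772, -45/6772, 445/3386]
P' = (I − K·H)·P̄ = [94255/6772 -172713/6772 -26821/3386; -172713/6772 321087/6772 49407/3386; -26821/3386 49407/3386 8033/1693]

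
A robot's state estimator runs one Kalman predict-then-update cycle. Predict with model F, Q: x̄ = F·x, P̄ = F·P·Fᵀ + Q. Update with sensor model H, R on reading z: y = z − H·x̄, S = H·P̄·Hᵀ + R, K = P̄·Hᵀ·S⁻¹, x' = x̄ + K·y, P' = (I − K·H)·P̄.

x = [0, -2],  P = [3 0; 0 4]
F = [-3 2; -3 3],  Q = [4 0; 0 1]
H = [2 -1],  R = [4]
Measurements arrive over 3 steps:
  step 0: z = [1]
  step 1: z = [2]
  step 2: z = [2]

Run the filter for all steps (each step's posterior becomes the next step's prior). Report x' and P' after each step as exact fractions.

step 0: x' = [-79/52, -99/26], P' = [595/52 509/26; 509/26 471/13]
step 1: x' = [-6326/2223, -16838/2223], P' = [35015/2223 68522/2223; 68522/2223 142088/2223]
step 2: x' = [-306495/46387, -701152/46387], P' = [2926087/92774 2925293/46387; 2925293/46387 6016762/46387]

step 0: x̄ = F·x = [-4, -6]
step 0: P̄ = F·P·Fᵀ + Q = [47 51; 51 64]
step 0: y = z − H·x̄ = [3]
step 0: S = H·P̄·Hᵀ + R = [52]
step 0: K = P̄·Hᵀ·S⁻¹ = [43/52; 19/26]
step 0: x' = x̄ + K·y = [-79/52, -99/26]
step 0: P' = (I − K·H)·P̄ = [595/52 509/26; 509/26 471/13]
step 1: x̄ = F·x = [-159/52, -357/52]
step 1: P̄ = F·P·Fᵀ + Q = [883/52 1389/52; 1389/52 4039/52]
step 1: y = z − H·x̄ = [5/4]
step 1: S = H·P̄·Hᵀ + R = [171/4]
step 1: K = P̄·Hᵀ·S⁻¹ = [29/171; -97/171]
step 1: x' = x̄ + K·y = [-6326/2223, -16838/2223]
step 1: P' = (I − K·H)·P̄ = [35015/2223 68522/2223; 68522/2223 142088/2223]
step 2: x̄ = F·x = [-14698/2223, -3504/247]
step 2: P̄ = F·P·Fᵀ + Q = [70115/2223 15537/247; 15537/247 40306/247]
step 2: y = z − H·x̄ = [2306/2223]
step 2: S = H·P̄·Hᵀ + R = [92774/2223]
step 2: K = P̄·Hᵀ·S⁻¹ = [397/92774; -41544/46387]
step 2: x' = x̄ + K·y = [-306495/46387, -701152/46387]
step 2: P' = (I − K·H)·P̄ = [2926087/92774 2925293/46387; 2925293/46387 6016762/46387]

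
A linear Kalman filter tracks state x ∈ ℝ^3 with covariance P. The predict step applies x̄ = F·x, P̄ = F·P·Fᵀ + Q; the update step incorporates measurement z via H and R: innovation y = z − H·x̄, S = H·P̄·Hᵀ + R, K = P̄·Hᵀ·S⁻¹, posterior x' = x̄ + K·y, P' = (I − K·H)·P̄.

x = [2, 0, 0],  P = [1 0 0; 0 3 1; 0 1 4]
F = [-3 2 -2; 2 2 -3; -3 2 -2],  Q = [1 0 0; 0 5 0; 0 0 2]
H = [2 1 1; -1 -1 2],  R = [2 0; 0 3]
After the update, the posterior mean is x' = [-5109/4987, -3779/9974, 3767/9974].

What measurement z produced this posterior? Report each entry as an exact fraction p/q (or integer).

z = [-2, 3]

x̄ = F·x = [-6, 4, -6]
P̄ = F·P·Fᵀ + Q = [30 20 29; 20 45 20; 29 20 31]
S = H·P̄·Hᵀ + R = [434 4; 4 46]
K = P̄·Hᵀ·S⁻¹ = [2491/9974 759/4987; 2465/9974 -5635/9974; 2481/9974 2603/9974]
x' − x̄ = [24813/4987, -43675/9974, 63611/9974] = K·y
y = (KᵀK)⁻¹·Kᵀ·(x' − x̄) = [12, 13]
z = y + H·x̄ = [12, 13] + [-14, -10] = [-2, 3]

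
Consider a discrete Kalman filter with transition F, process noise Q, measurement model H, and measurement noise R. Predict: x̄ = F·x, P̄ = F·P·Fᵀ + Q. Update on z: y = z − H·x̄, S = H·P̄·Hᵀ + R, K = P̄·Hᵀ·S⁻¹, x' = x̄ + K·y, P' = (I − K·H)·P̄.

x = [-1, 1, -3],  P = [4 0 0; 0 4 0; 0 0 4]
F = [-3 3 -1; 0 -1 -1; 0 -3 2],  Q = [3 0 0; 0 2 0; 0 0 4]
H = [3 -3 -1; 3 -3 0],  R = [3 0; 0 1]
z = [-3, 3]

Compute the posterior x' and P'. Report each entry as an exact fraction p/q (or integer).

x̄ = F·x = [9, 2, -9]
P̄ = F·P·Fᵀ + Q = [79 -8 -44; -8 10 4; -44 4 56]
y = z − H·x̄ = [-33, -18]
S = H·P̄·Hᵀ + R = [1292 1089; 1089 946]
K = P̄·Hᵀ·S⁻¹ = [391/3301 5067/36311; 358/3301 -6606/36311; -2944/3301 31752/36311]
x' = x̄ + K·y = [93660/36311, 61576/36311, 170337/36311]
P' = (I − K·H)·P̄ = [234277/36311 232588/36311 -7836/36311; 232588/36311 234790/36311 -18420/36311; -7836/36311 -18420/36311 128904/36311]

x' = [93660/36311, 61576/36311, 170337/36311]
P' = [234277/36311 232588/36311 -7836/36311; 232588/36311 234790/36311 -18420/36311; -7836/36311 -18420/36311 128904/36311]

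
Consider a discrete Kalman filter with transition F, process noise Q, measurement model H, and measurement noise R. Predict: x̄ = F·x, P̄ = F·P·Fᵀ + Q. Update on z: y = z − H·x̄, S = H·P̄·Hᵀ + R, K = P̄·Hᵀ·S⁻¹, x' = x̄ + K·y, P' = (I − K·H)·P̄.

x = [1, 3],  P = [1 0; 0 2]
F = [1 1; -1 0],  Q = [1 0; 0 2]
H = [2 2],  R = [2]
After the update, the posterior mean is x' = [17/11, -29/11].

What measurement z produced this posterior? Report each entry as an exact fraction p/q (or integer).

z = [-3]

x̄ = F·x = [4, -1]
P̄ = F·P·Fᵀ + Q = [4 -1; -1 3]
S = H·P̄·Hᵀ + R = [22]
K = P̄·Hᵀ·S⁻¹ = [3/11; 2/11]
x' − x̄ = [-27/11, -18/11] = K·y
y = (KᵀK)⁻¹·Kᵀ·(x' − x̄) = [-9]
z = y + H·x̄ = [-9] + [6] = [-3]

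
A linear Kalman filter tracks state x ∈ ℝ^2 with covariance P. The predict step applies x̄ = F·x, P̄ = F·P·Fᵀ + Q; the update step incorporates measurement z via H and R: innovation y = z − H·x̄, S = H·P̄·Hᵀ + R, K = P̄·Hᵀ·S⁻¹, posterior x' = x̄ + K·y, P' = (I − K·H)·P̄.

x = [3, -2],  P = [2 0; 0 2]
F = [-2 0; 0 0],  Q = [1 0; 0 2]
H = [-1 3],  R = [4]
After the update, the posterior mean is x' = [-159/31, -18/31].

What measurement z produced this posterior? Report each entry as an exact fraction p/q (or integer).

x̄ = F·x = [-6, 0]
P̄ = F·P·Fᵀ + Q = [9 0; 0 2]
S = H·P̄·Hᵀ + R = [31]
K = P̄·Hᵀ·S⁻¹ = [-9/31; 6/31]
x' − x̄ = [27/31, -18/31] = K·y
y = (KᵀK)⁻¹·Kᵀ·(x' − x̄) = [-3]
z = y + H·x̄ = [-3] + [6] = [3]

z = [3]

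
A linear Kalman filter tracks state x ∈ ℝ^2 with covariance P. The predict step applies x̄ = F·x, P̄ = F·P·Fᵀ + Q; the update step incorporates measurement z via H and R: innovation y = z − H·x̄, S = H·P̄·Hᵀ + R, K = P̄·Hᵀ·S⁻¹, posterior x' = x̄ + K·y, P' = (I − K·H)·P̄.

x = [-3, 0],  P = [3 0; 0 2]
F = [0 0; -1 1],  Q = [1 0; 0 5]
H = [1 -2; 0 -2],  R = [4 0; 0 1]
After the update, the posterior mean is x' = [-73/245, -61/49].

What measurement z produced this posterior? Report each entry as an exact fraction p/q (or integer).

z = [1, 3]

x̄ = F·x = [0, 3]
P̄ = F·P·Fᵀ + Q = [1 0; 0 10]
S = H·P̄·Hᵀ + R = [45 40; 40 41]
K = P̄·Hᵀ·S⁻¹ = [41/245 -8/49; -4/49 -20/49]
x' − x̄ = [-73/245, -208/49] = K·y
y = (KᵀK)⁻¹·Kᵀ·(x' − x̄) = [7, 9]
z = y + H·x̄ = [7, 9] + [-6, -6] = [1, 3]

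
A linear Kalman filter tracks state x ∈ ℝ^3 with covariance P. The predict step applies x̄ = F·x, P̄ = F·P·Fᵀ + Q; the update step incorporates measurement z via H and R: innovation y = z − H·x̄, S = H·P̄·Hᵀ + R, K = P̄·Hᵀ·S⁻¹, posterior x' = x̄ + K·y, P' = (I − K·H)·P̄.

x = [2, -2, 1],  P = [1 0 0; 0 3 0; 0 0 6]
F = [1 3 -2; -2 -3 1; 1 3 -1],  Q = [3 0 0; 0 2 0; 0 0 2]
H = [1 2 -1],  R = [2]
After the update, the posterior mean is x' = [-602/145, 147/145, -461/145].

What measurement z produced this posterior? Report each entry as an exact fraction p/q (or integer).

x̄ = F·x = [-6, 3, -5]
P̄ = F·P·Fᵀ + Q = [55 -41 40; -41 39 -35; 40 -35 36]
S = H·P̄·Hᵀ + R = [145]
K = P̄·Hᵀ·S⁻¹ = [-67/145; 72/145; -66/145]
x' − x̄ = [268/145, -288/145, 264/145] = K·y
y = (KᵀK)⁻¹·Kᵀ·(x' − x̄) = [-4]
z = y + H·x̄ = [-4] + [5] = [1]

z = [1]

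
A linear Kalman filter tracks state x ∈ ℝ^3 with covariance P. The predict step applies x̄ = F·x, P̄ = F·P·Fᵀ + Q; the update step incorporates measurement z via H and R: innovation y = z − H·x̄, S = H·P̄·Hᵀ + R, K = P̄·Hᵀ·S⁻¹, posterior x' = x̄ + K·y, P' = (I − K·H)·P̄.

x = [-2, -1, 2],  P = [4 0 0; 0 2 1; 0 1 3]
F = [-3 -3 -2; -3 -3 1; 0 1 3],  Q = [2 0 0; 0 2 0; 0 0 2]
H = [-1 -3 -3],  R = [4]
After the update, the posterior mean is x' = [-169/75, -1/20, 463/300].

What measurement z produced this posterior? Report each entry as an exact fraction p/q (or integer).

z = [-2]

x̄ = F·x = [5, 11, 5]
P̄ = F·P·Fᵀ + Q = [80 51 -35; 51 53 -5; -35 -5 37]
S = H·P̄·Hᵀ + R = [900]
K = P̄·Hᵀ·S⁻¹ = [-32/225; -13/60; -61/900]
x' − x̄ = [-544/75, -221/20, -1037/300] = K·y
y = (KᵀK)⁻¹·Kᵀ·(x' − x̄) = [51]
z = y + H·x̄ = [51] + [-53] = [-2]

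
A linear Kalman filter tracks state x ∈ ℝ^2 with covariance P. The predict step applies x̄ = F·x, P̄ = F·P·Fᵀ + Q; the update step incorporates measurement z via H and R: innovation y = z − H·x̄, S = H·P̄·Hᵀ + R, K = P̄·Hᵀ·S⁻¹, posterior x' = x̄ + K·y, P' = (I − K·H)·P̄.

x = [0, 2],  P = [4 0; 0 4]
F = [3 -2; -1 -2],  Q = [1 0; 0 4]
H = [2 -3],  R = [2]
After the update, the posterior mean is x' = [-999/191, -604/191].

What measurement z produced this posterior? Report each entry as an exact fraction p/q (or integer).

x̄ = F·x = [-4, -4]
P̄ = F·P·Fᵀ + Q = [53 4; 4 24]
S = H·P̄·Hᵀ + R = [382]
K = P̄·Hᵀ·S⁻¹ = [47/191; -32/191]
x' − x̄ = [-235/191, 160/191] = K·y
y = (KᵀK)⁻¹·Kᵀ·(x' − x̄) = [-5]
z = y + H·x̄ = [-5] + [4] = [-1]

z = [-1]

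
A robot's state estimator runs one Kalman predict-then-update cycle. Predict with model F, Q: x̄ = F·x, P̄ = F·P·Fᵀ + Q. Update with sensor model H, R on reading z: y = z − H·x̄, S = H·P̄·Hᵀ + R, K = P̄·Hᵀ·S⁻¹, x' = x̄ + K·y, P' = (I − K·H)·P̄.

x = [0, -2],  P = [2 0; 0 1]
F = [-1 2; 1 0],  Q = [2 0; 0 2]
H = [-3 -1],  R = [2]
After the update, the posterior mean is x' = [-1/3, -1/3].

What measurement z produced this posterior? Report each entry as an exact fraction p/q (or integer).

z = [1]

x̄ = F·x = [-4, 0]
P̄ = F·P·Fᵀ + Q = [8 -2; -2 4]
S = H·P̄·Hᵀ + R = [66]
K = P̄·Hᵀ·S⁻¹ = [-1/3; 1/33]
x' − x̄ = [11/3, -1/3] = K·y
y = (KᵀK)⁻¹·Kᵀ·(x' − x̄) = [-11]
z = y + H·x̄ = [-11] + [12] = [1]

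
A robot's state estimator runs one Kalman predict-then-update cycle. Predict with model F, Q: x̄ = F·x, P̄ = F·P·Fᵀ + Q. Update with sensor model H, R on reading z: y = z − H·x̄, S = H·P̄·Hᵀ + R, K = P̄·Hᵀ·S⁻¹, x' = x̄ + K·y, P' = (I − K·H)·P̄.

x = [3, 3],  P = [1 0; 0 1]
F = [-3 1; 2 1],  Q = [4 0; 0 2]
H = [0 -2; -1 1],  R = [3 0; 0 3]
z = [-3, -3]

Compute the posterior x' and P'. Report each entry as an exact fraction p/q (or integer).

x̄ = F·x = [-6, 9]
P̄ = F·P·Fᵀ + Q = [14 -5; -5 7]
y = z − H·x̄ = [15, -18]
S = H·P̄·Hᵀ + R = [31 -24; -24 34]
K = P̄·Hᵀ·S⁻¹ = [-58/239 -349/478; -94/239 18/239]
x' = x̄ + K·y = [837/239, 417/239]
P' = (I − K·H)·P̄ = [1221/478 87/239; 87/239 141/239]

x' = [837/239, 417/239]
P' = [1221/478 87/239; 87/239 141/239]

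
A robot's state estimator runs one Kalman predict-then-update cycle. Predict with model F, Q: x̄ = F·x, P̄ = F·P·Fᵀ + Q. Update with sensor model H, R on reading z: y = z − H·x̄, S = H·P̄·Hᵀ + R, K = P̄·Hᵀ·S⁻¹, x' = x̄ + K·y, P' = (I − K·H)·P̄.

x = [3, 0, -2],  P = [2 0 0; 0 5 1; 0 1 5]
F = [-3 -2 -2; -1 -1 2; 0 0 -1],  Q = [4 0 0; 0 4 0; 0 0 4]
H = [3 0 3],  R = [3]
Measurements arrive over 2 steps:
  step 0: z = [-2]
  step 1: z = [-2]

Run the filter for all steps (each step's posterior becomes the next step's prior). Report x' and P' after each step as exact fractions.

step 0: x' = [-488/155, -455/62, 767/310], P' = [764/155 183/31 -723/155; 183/31 1539/62 -369/62; -723/155 -369/62 1467/310]
step 1: x' = [65987/102331, 198618/102331, -128824/102331], P' = [877222/102331 1469112/102331 -840828/102331; 1469112/102331 4145933/102331 -1442607/102331; -840828/102331 -1442607/102331 838441/102331]

step 0: x̄ = F·x = [-5, -7, 2]
step 0: P̄ = F·P·Fᵀ + Q = [70 -6 12; -6 27 -9; 12 -9 9]
step 0: y = z − H·x̄ = [7]
step 0: S = H·P̄·Hᵀ + R = [930]
step 0: K = P̄·Hᵀ·S⁻¹ = [41/155; -3/62; 21/310]
step 0: x' = x̄ + K·y = [-488/155, -455/62, 767/310]
step 0: P' = (I − K·H)·P̄ = [764/155 183/31 -723/155; 183/31 1539/62 -369/62; -723/155 -369/62 1467/310]
step 1: x̄ = F·x = [2972/155, 957/62, -767/310]
step 1: P̄ = F·P·Fᵀ + Q = [20744/155 3273/31 -2547/155; 3273/31 6631/62 -1245/62; -2547/155 -1245/62 2707/310]
step 1: y = z − H·x̄ = [-521/10]
step 1: S = H·P̄·Hᵀ + R = [9903/10]
step 1: K = P̄·Hᵀ·S⁻¹ = [1174/3301; 855/3301; -77/3301]
step 1: x' = x̄ + K·y = [65987/102331, 198618/102331, -128824/102331]
step 1: P' = (I − K·H)·P̄ = [877222/102331 1469112/102331 -840828/102331; 1469112/102331 4145933/102331 -1442607/102331; -840828/102331 -1442607/102331 838441/102331]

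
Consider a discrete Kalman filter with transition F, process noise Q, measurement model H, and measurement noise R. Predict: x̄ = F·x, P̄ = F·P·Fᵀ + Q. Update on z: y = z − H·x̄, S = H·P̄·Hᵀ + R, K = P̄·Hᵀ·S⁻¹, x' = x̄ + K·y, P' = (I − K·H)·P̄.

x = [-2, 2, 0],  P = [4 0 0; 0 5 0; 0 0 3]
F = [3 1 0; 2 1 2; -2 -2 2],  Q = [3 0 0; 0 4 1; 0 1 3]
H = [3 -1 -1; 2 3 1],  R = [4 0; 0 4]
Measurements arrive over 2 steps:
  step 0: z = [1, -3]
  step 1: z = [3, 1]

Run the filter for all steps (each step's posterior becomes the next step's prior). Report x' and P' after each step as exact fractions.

step 0: x' = [-129104/239087, 71705/239087, -681604/239087], P' = [116396/239087 -140582/239087 289438/239087; -140582/239087 451433/239087 -847523/239087; 289438/239087 -847523/239087 2034365/239087]
step 1: x' = [739154178/842693357, -388695601/842693357, 294462576/842693357], P' = [941615372/2528080071 -238887722/842693357 1409002918/2528080071; -238887722/842693357 5965938989/5898853499 -9742711455/5898853499; 1409002918/2528080071 -9742711455/5898853499 78578311379/17696560497]

step 0: x̄ = F·x = [-4, -2, 0]
step 0: P̄ = F·P·Fᵀ + Q = [44 29 -34; 29 37 -13; -34 -13 51]
step 0: y = z − H·x̄ = [11, 11]
step 0: S = H·P̄·Hᵀ + R = [492 323; 323 698]
step 0: K = P̄·Hᵀ·S⁻¹ = [50083/239087 25121/239087; -6414/239087 56403/239087; -79632/239087 17668/239087]
step 0: x' = x̄ + K·y = [-129104/239087, 71705/239087, -681604/239087]
step 0: P' = (I − K·H)·P̄ = [116396/239087 -140582/239087 289438/239087; -140582/239087 451433/239087 -847523/239087; 289438/239087 -847523/239087 2034365/239087]
step 1: x̄ = F·x = [-315607/239087, -1549711/239087, -1248410/239087]
step 1: P̄ = F·P·Fᵀ + Q = [1372766/239087 488481/239087 -435004/239087; 488481/239087 8373909/239087 9546635/239087; -435004/239087 9546635/239087 14466061/239087]
step 1: y = z − H·x̄ = [-1134039/239087, 6767844/239087]
step 1: S = H·P̄·Hᵀ + R = [54923620/239087 -66553369/239087; -66553369/239087 157680220/239087]
step 1: K = P̄·Hᵀ·S⁻¹ = [533126591/2528080071 285561041/2528080071; -309967424/5898853499 1202669351/5898853499; -4940278934/17696560497 2654987284/17696560497]
step 1: x' = x̄ + K·y = [739154178/842693357, -388695601/842693357, 294462576/842693357]
step 1: P' = (I − K·H)·P̄ = [941615372/2528080071 -238887722/842693357 1409002918/2528080071; -238887722/842693357 5965938989/5898853499 -9742711455/5898853499; 1409002918/2528080071 -9742711455/5898853499 78578311379/17696560497]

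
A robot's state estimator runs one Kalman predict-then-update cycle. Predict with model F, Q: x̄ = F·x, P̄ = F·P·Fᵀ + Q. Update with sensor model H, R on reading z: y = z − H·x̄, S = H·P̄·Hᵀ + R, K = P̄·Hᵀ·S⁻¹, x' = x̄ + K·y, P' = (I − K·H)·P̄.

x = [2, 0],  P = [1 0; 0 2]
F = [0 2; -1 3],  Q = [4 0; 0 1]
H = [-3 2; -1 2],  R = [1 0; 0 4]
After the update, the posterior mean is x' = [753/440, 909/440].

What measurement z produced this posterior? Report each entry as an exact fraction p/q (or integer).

z = [-1, 3]

x̄ = F·x = [0, -2]
P̄ = F·P·Fᵀ + Q = [12 12; 12 20]
S = H·P̄·Hᵀ + R = [45 20; 20 48]
K = P̄·Hᵀ·S⁻¹ = [-51/110 39/88; -23/110 59/88]
x' − x̄ = [753/440, 1789/440] = K·y
y = (KᵀK)⁻¹·Kᵀ·(x' − x̄) = [3, 7]
z = y + H·x̄ = [3, 7] + [-4, -4] = [-1, 3]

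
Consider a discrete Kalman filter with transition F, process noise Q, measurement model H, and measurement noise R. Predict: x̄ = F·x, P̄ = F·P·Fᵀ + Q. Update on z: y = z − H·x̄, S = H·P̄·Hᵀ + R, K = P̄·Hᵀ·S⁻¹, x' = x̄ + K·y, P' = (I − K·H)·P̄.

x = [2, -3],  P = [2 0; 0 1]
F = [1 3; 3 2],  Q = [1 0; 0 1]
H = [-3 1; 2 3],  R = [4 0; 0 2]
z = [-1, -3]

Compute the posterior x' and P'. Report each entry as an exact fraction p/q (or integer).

x' = [-1393/2949, -5654/8847]
P' = [284/983 -380/2949; -380/2949 2336/8847]

x̄ = F·x = [-7, 0]
P̄ = F·P·Fᵀ + Q = [12 12; 12 23]
y = z − H·x̄ = [-22, 11]
S = H·P̄·Hᵀ + R = [63 -87; -87 401]
K = P̄·Hᵀ·S⁻¹ = [-734/2949 94/983; 1439/8847 788/2949]
x' = x̄ + K·y = [-1393/2949, -5654/8847]
P' = (I − K·H)·P̄ = [284/983 -380/2949; -380/2949 2336/8847]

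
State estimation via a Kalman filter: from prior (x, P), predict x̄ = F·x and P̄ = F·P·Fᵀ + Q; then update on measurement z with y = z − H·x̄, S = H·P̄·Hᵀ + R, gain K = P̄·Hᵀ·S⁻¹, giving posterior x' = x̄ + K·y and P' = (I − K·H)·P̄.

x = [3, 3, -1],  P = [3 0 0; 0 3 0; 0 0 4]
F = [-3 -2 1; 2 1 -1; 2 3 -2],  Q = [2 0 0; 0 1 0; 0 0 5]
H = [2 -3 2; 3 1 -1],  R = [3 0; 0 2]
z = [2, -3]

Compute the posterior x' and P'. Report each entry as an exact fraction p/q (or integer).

x' = [-15791/30225, 2621/10075, 55943/30225]
P' = [10771/60450 3199/20150 6796/30225; 3199/20150 42243/20150 28399/10075; 6796/30225 28399/10075 130517/30225]

x̄ = F·x = [-16, 10, 17]
P̄ = F·P·Fᵀ + Q = [45 -28 -44; -28 20 29; -44 29 60]
y = z − H·x̄ = [30, 52]
S = H·P̄·Hᵀ + R = [239 255; 255 525]
K = P̄·Hᵀ·S⁻¹ = [443/4030 14159/60450; -449/4030 -2479/20150; 423/2015 -12466/30225]
x' = x̄ + K·y = [-15791/30225, 2621/10075, 55943/30225]
P' = (I − K·H)·P̄ = [10771/60450 3199/20150 6796/30225; 3199/20150 42243/20150 28399/10075; 6796/30225 28399/10075 130517/30225]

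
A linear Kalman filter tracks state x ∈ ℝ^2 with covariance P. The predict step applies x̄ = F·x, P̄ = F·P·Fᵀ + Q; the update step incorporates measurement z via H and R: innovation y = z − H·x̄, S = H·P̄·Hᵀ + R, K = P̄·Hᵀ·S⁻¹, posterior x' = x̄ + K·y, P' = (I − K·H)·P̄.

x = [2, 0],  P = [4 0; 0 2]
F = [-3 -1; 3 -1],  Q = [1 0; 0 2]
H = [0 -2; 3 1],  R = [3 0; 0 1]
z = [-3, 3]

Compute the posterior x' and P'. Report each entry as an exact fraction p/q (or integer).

x̄ = F·x = [-6, 6]
P̄ = F·P·Fᵀ + Q = [39 -34; -34 40]
y = z − H·x̄ = [9, 15]
S = H·P̄·Hᵀ + R = [163 124; 124 188]
K = P̄·Hᵀ·S⁻¹ = [623/3817 5097/15268; -1838/3817 -93/7634]
x' = x̄ + K·y = [7275/15268, 11325/7634]
P' = (I − K·H)·P̄ = [2945/15268 -1869/7634; -1869/7634 2757/3817]

x' = [7275/15268, 11325/7634]
P' = [2945/15268 -1869/7634; -1869/7634 2757/3817]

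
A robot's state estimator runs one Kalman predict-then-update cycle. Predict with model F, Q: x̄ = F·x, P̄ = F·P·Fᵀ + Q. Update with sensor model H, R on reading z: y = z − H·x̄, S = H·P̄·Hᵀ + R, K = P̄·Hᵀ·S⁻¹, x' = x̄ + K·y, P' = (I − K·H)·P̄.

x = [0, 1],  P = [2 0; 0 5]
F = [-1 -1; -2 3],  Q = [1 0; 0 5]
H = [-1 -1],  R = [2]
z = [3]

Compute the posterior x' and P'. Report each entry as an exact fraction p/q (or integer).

x̄ = F·x = [-1, 3]
P̄ = F·P·Fᵀ + Q = [8 -11; -11 58]
y = z − H·x̄ = [5]
S = H·P̄·Hᵀ + R = [46]
K = P̄·Hᵀ·S⁻¹ = [3/46; -47/46]
x' = x̄ + K·y = [-31/46, -97/46]
P' = (I − K·H)·P̄ = [359/46 -365/46; -365/46 459/46]

x' = [-31/46, -97/46]
P' = [359/46 -365/46; -365/46 459/46]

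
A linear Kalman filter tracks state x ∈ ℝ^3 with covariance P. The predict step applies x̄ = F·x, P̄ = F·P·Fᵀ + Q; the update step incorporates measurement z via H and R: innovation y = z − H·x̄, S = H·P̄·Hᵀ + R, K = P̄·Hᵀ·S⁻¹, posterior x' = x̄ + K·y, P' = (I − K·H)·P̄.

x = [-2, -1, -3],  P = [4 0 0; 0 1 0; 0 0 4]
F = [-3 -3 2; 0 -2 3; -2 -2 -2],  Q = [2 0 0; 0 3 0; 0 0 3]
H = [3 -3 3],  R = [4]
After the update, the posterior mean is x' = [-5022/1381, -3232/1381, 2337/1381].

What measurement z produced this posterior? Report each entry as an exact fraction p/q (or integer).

z = [1]

x̄ = F·x = [3, -7, 12]
P̄ = F·P·Fᵀ + Q = [63 30 14; 30 43 -20; 14 -20 39]
S = H·P̄·Hᵀ + R = [1381]
K = P̄·Hᵀ·S⁻¹ = [141/1381; -99/1381; 219/1381]
x' − x̄ = [-9165/1381, 6435/1381, -14235/1381] = K·y
y = (KᵀK)⁻¹·Kᵀ·(x' − x̄) = [-65]
z = y + H·x̄ = [-65] + [66] = [1]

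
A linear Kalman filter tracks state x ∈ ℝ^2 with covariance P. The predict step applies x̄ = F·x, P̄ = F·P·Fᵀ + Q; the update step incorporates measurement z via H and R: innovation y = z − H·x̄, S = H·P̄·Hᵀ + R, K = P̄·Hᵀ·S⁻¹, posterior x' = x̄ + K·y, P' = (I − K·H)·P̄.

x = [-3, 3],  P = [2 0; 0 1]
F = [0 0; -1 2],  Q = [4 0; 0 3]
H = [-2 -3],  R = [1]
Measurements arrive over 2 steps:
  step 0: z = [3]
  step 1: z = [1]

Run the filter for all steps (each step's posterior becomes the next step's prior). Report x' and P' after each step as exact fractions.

step 0: x̄ = F·x = [0, 9]
step 0: P̄ = F·P·Fᵀ + Q = [4 0; 0 9]
step 0: y = z − H·x̄ = [30]
step 0: S = H·P̄·Hᵀ + R = [98]
step 0: K = P̄·Hᵀ·S⁻¹ = [-4/49; -27/98]
step 0: x' = x̄ + K·y = [-120/49, 36/49]
step 0: P' = (I − K·H)·P̄ = [164/49 -108/49; -108/49 153/98]
step 1: x̄ = F·x = [0, 192/49]
step 1: P̄ = F·P·Fᵀ + Q = [4 0; 0 1049/49]
step 1: y = z − H·x̄ = [625/49]
step 1: S = H·P̄·Hᵀ + R = [10274/49]
step 1: K = P̄·Hᵀ·S⁻¹ = [-196/5137; -3147/10274]
step 1: x' = x̄ + K·y = [-2500/5137, 117/10274]
step 1: P' = (I − K·H)·P̄ = [18980/5137 -12588/5137; -12588/5137 17833/10274]

step 0: x' = [-120/49, 36/49], P' = [164/49 -108/49; -108/49 153/98]
step 1: x' = [-2500/5137, 117/10274], P' = [18980/5137 -12588/5137; -12588/5137 17833/10274]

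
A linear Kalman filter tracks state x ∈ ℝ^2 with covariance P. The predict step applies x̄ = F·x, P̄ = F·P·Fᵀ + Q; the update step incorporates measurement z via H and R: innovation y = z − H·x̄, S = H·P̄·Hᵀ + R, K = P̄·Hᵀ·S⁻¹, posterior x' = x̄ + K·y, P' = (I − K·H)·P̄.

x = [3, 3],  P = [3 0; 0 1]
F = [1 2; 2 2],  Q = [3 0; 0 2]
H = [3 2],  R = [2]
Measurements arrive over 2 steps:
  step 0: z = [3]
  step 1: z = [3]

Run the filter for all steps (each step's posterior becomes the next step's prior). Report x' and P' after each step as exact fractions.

step 0: x̄ = F·x = [9, 12]
step 0: P̄ = F·P·Fᵀ + Q = [10 10; 10 18]
step 0: y = z − H·x̄ = [-48]
step 0: S = H·P̄·Hᵀ + R = [284]
step 0: K = P̄·Hᵀ·S⁻¹ = [25/142; 33/142]
step 0: x' = x̄ + K·y = [39/71, 60/71]
step 0: P' = (I − K·H)·P̄ = [85/71 -115/71; -115/71 189/71]
step 1: x̄ = F·x = [159/71, 198/71]
step 1: P̄ = F·P·Fᵀ + Q = [594/71 236/71; 236/71 318/71]
step 1: y = z − H·x̄ = [-660/71]
step 1: S = H·P̄·Hᵀ + R = [9592/71]
step 1: K = P̄·Hᵀ·S⁻¹ = [1127/4796; 168/1199]
step 1: x' = x̄ + K·y = [6/109, 162/109]
step 1: P' = (I − K·H)·P̄ = [2173/2398 -1348/1199; -1348/1199 2190/1199]

step 0: x' = [39/71, 60/71], P' = [85/71 -115/71; -115/71 189/71]
step 1: x' = [6/109, 162/109], P' = [2173/2398 -1348/1199; -1348/1199 2190/1199]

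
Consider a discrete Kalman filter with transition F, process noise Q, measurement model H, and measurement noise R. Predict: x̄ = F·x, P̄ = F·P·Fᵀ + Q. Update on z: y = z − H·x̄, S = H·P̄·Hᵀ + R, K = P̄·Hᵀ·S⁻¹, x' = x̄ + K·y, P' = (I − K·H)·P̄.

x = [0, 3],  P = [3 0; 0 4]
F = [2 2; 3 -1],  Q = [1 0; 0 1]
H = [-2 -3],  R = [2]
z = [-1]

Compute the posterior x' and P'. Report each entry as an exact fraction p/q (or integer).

x̄ = F·x = [6, -3]
P̄ = F·P·Fᵀ + Q = [29 10; 10 32]
y = z − H·x̄ = [2]
S = H·P̄·Hᵀ + R = [526]
K = P̄·Hᵀ·S⁻¹ = [-44/263; -58/263]
x' = x̄ + K·y = [1490/263, -905/263]
P' = (I − K·H)·P̄ = [3755/263 -2474/263; -2474/263 1688/263]

x' = [1490/263, -905/263]
P' = [3755/263 -2474/263; -2474/263 1688/263]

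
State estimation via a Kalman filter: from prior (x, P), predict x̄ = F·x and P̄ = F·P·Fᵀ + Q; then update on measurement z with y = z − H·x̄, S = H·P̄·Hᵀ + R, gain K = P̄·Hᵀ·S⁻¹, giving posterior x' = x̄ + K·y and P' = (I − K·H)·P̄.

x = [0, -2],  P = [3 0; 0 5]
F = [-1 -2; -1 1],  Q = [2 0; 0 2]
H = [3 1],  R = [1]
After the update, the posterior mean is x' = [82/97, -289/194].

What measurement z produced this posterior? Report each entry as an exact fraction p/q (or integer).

z = [1]

x̄ = F·x = [4, -2]
P̄ = F·P·Fᵀ + Q = [25 -7; -7 10]
S = H·P̄·Hᵀ + R = [194]
K = P̄·Hᵀ·S⁻¹ = [34/97; -11/194]
x' − x̄ = [-306/97, 99/194] = K·y
y = (KᵀK)⁻¹·Kᵀ·(x' − x̄) = [-9]
z = y + H·x̄ = [-9] + [10] = [1]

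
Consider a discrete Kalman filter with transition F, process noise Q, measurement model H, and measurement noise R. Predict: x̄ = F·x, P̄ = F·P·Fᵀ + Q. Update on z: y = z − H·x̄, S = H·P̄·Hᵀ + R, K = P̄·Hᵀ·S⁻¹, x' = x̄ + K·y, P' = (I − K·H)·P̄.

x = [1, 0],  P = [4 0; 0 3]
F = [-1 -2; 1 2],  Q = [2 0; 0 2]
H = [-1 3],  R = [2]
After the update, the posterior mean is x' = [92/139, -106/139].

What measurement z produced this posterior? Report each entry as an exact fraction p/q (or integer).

x̄ = F·x = [-1, 1]
P̄ = F·P·Fᵀ + Q = [18 -16; -16 18]
S = H·P̄·Hᵀ + R = [278]
K = P̄·Hᵀ·S⁻¹ = [-33/139; 35/139]
x' − x̄ = [231/139, -245/139] = K·y
y = (KᵀK)⁻¹·Kᵀ·(x' − x̄) = [-7]
z = y + H·x̄ = [-7] + [4] = [-3]

z = [-3]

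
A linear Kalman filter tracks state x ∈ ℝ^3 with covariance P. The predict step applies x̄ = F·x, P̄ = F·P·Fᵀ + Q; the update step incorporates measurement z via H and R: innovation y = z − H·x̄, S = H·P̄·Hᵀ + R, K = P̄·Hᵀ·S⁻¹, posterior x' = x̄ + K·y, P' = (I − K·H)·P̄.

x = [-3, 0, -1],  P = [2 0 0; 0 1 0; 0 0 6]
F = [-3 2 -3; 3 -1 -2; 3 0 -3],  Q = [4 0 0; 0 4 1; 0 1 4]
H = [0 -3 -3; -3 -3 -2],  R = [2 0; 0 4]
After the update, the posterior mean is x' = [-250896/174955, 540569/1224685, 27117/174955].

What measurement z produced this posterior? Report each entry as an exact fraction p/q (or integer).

z = [-2, 3]

x̄ = F·x = [12, -7, -6]
P̄ = F·P·Fᵀ + Q = [80 16 36; 16 47 55; 36 55 76]
S = H·P̄·Hᵀ + R = [2099 2172; 2172 2831]
K = P̄·Hᵀ·S⁻¹ = [48612/174955 -59544/174955; -216858/1224685 37031/1224685; -27069/174955 -5497/174955]
x' − x̄ = [-2350356/174955, 9113364/1224685, 1076847/174955] = K·y
y = (KᵀK)⁻¹·Kᵀ·(x' − x̄) = [-41, 6]
z = y + H·x̄ = [-41, 6] + [39, -3] = [-2, 3]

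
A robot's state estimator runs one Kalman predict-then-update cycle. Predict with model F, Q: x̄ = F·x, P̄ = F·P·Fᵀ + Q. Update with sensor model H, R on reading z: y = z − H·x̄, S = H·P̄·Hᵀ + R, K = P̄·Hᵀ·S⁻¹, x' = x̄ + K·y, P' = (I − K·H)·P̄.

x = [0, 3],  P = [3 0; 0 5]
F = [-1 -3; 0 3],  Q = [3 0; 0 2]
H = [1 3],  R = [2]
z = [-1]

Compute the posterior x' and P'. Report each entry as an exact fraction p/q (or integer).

x̄ = F·x = [-9, 9]
P̄ = F·P·Fᵀ + Q = [51 -45; -45 47]
y = z − H·x̄ = [-19]
S = H·P̄·Hᵀ + R = [206]
K = P̄·Hᵀ·S⁻¹ = [-42/103; 48/103]
x' = x̄ + K·y = [-129/103, 15/103]
P' = (I − K·H)·P̄ = [1725/103 -603/103; -603/103 233/103]

x' = [-129/103, 15/103]
P' = [1725/103 -603/103; -603/103 233/103]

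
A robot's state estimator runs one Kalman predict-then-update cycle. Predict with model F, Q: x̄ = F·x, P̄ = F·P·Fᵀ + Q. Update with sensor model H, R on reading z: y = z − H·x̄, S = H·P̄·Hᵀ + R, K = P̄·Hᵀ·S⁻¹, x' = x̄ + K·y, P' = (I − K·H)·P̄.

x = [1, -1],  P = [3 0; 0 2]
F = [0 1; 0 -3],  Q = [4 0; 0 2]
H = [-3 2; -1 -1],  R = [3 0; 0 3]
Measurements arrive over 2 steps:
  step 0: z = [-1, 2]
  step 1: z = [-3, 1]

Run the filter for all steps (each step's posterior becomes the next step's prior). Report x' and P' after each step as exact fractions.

step 0: x̄ = F·x = [-1, 3]
step 0: P̄ = F·P·Fᵀ + Q = [6 -6; -6 20]
step 0: y = z − H·x̄ = [-10, 4]
step 0: S = H·P̄·Hᵀ + R = [209 -28; -28 17]
step 0: K = P̄·Hᵀ·S⁻¹ = [-170/923 -280/923; 198/923 -434/923]
step 0: x' = x̄ + K·y = [-343/923, -947/923]
step 0: P' = (I − K·H)·P̄ = [438/923 402/923; 402/923 900/923]
step 1: x̄ = F·x = [-947/923, 2841/923]
step 1: P̄ = F·P·Fᵀ + Q = [4592/923 -2700/923; -2700/923 9946/923]
step 1: y = z − H·x̄ = [-11292/923, 2817/923]
step 1: S = H·P̄·Hᵀ + R = [116281/923 -8816/923; -8816/923 11907/923]
step 1: K = P̄·Hᵀ·S⁻¹ = [-265448/1415857 -421516/1415857; 291896/1415857 -645498/1415857]
step 1: x' = x̄ + K·y = [508355/1415857, -1183107/1415857]
step 1: P' = (I − K·H)·P̄ = [665088/1415857 599460/1415857; 599460/1415857 1337034/1415857]

step 0: x' = [-343/923, -947/923], P' = [438/923 402/923; 402/923 900/923]
step 1: x' = [508355/1415857, -1183107/1415857], P' = [665088/1415857 599460/1415857; 599460/1415857 1337034/1415857]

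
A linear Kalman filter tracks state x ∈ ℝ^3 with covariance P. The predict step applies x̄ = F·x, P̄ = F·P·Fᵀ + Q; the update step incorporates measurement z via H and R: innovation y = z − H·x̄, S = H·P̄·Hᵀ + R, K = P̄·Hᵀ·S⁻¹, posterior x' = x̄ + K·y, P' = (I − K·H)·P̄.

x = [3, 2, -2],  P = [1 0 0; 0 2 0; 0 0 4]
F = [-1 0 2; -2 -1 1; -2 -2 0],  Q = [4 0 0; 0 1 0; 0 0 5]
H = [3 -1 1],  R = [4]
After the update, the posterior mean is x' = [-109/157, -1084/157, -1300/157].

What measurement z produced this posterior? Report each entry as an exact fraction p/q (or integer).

z = [-3]

x̄ = F·x = [-7, -10, -10]
P̄ = F·P·Fᵀ + Q = [21 10 2; 10 11 8; 2 8 17]
S = H·P̄·Hᵀ + R = [157]
K = P̄·Hᵀ·S⁻¹ = [55/157; 27/157; 15/157]
x' − x̄ = [990/157, 486/157, 270/157] = K·y
y = (KᵀK)⁻¹·Kᵀ·(x' − x̄) = [18]
z = y + H·x̄ = [18] + [-21] = [-3]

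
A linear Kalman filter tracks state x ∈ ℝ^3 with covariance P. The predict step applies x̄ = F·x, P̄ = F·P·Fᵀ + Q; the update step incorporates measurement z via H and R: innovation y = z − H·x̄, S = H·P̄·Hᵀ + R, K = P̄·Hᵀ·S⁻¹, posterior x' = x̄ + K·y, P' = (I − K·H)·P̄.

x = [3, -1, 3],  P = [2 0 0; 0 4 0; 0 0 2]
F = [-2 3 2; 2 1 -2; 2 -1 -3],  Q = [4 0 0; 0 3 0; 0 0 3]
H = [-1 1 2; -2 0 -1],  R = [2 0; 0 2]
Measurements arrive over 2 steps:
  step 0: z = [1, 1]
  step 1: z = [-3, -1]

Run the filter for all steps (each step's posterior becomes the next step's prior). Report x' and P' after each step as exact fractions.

step 0: x' = [-10045/36147, 68726/36147, -22643/36147], P' = [25336/36147 49936/36147 -17824/36147; 49936/36147 222442/36147 -77452/36147; -17824/36147 -77452/36147 40594/36147]
step 1: x' = [147652102/146672393, -40564189/146672393, -18414061/20953199], P' = [307502210/440017179 597261394/440017179 -9802904/20953199; 597261394/440017179 2598883508/440017179 -41819636/20953199; -9802904/20953199 -41819636/20953199 21887338/20953199]

step 0: x̄ = F·x = [-3, -1, -2]
step 0: P̄ = F·P·Fᵀ + Q = [56 -4 -32; -4 23 16; -32 16 33]
step 0: y = z − H·x̄ = [3, -7]
step 0: S = H·P̄·Hᵀ + R = [413 134; 134 131]
step 0: K = P̄·Hᵀ·S⁻¹ = [-5524/36147 -16424/36147; 8801/36147 -11210/36147; 10780/36147 -2473/36147]
step 0: x' = x̄ + K·y = [-10045/36147, 68726/36147, -22643/36147]
step 0: P' = (I − K·H)·P̄ = [25336/36147 49936/36147 -17824/36147; 49936/36147 222442/36147 -77452/36147; -17824/36147 -77452/36147 40594/36147]
step 1: x̄ = F·x = [180982/36147, 93922/36147, -20887/36147]
step 1: P̄ = F·P·Fᵀ + Q = [1024222/36147 770566/36147 60986/36147; 770566/36147 1246747/36147 378158/36147; 60986/36147 378158/36147 347005/36147]
step 1: y = z − H·x̄ = [20393/36147, 304930/36147]
step 1: S = H·P̄·Hᵀ + R = [3458839/36147 -747814/36147; -747814/36147 4760131/36147]
step 1: K = P̄·Hᵀ·S⁻¹ = [-60981392/440017179 -204571718/440017179; 122598701/440017179 -158155216/440017179; 5878972/20953199 -1140765/20953199]
step 1: x' = x̄ + K·y = [147652102/146672393, -40564189/146672393, -18414061/20953199]
step 1: P' = (I − K·H)·P̄ = [307502210/440017179 597261394/440017179 -9802904/20953199; 597261394/440017179 2598883508/440017179 -41819636/20953199; -9802904/20953199 -41819636/20953199 21887338/20953199]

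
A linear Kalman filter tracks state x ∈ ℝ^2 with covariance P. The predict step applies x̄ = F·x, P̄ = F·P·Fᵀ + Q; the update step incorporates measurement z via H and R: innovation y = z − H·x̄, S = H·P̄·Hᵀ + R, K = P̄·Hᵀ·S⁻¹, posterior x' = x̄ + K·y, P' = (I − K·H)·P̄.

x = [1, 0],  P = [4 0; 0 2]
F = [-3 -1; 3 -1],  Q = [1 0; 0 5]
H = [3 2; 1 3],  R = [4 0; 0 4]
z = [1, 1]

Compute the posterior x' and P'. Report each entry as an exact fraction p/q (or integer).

x̄ = F·x = [-3, 3]
P̄ = F·P·Fᵀ + Q = [39 -34; -34 43]
y = z − H·x̄ = [4, -5]
S = H·P̄·Hᵀ + R = [119 1; 1 226]
K = P̄·Hᵀ·S⁻¹ = [11137/26893 -7546/26893; -3711/26893 11321/26893]
x' = x̄ + K·y = [1599/26893, 9230/26893]
P' = (I − K·H)·P̄ = [27716/26893 -19300/26893; -19300/26893 21528/26893]

x' = [1599/26893, 9230/26893]
P' = [27716/26893 -19300/26893; -19300/26893 21528/26893]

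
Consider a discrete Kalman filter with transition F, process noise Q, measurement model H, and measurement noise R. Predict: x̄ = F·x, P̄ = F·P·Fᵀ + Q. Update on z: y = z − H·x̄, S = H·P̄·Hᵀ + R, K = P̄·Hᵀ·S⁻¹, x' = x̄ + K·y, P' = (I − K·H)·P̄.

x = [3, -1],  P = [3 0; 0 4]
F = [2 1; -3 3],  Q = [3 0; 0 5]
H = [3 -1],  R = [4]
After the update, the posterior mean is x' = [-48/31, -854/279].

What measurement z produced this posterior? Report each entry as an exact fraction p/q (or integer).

z = [-2]

x̄ = F·x = [5, -12]
P̄ = F·P·Fᵀ + Q = [19 -6; -6 68]
S = H·P̄·Hᵀ + R = [279]
K = P̄·Hᵀ·S⁻¹ = [7/31; -86/279]
x' − x̄ = [-203/31, 2494/279] = K·y
y = (KᵀK)⁻¹·Kᵀ·(x' − x̄) = [-29]
z = y + H·x̄ = [-29] + [27] = [-2]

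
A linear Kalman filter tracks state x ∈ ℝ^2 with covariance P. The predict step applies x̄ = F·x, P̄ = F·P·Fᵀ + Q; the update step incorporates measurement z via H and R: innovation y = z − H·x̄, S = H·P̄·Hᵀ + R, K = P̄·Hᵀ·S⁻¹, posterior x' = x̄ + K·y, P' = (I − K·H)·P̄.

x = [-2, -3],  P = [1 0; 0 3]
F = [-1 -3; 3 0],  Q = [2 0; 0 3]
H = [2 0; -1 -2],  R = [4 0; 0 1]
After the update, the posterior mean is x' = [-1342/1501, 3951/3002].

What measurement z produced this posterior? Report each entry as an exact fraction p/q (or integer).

x̄ = F·x = [11, -6]
P̄ = F·P·Fᵀ + Q = [30 -3; -3 12]
S = H·P̄·Hᵀ + R = [124 -48; -48 67]
K = P̄·Hᵀ·S⁻¹ = [717/1501 -24/1501; -705/3002 -723/1501]
x' − x̄ = [-17853/1501, 21963/3002] = K·y
y = (KᵀK)⁻¹·Kᵀ·(x' − x̄) = [-25, -3]
z = y + H·x̄ = [-25, -3] + [22, 1] = [-3, -2]

z = [-3, -2]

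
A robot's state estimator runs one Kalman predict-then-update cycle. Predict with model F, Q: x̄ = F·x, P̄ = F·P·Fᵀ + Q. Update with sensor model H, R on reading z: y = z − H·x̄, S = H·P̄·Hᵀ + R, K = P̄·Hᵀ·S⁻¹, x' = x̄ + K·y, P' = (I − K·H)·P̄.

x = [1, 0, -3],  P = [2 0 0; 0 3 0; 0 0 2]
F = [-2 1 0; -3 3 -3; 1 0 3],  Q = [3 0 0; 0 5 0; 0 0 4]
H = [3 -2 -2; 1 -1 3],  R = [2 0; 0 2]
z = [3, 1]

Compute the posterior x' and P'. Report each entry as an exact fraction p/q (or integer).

x' = [-185/57, -328/57, -32/57]
P' = [469694/37791 644542/37791 57032/37791; 644542/37791 899588/37791 77032/37791; 57032/37791 77032/37791 12776/37791]

x̄ = F·x = [-2, 6, -8]
P̄ = F·P·Fᵀ + Q = [14 21 -4; 21 68 -24; -4 -24 24]
y = z − H·x̄ = [5, 33]
S = H·P̄·Hᵀ + R = [100 -3; -3 378]
K = P̄·Hᵀ·S⁻¹ = [989/12597 -1876/37791; -3269/12597 -11975/37791; -1420/12597 9164/37791]
x' = x̄ + K·y = [-185/57, -328/57, -32/57]
P' = (I − K·H)·P̄ = [469694/37791 644542/37791 57032/37791; 644542/37791 899588/37791 77032/37791; 57032/37791 77032/37791 12776/37791]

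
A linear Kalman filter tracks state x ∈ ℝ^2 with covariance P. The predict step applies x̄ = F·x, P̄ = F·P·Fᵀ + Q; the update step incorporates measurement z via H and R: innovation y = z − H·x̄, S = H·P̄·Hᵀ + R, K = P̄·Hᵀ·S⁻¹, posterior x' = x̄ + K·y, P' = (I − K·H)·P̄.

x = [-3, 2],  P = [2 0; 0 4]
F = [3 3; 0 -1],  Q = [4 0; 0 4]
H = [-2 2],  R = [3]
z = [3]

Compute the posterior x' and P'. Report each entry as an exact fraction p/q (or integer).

x' = [-1229/363, -686/363]
P' = [1454/363 1244/363; 1244/363 1304/363]

x̄ = F·x = [-3, -2]
P̄ = F·P·Fᵀ + Q = [58 -12; -12 8]
y = z − H·x̄ = [1]
S = H·P̄·Hᵀ + R = [363]
K = P̄·Hᵀ·S⁻¹ = [-140/363; 40/363]
x' = x̄ + K·y = [-1229/363, -686/363]
P' = (I − K·H)·P̄ = [1454/363 1244/363; 1244/363 1304/363]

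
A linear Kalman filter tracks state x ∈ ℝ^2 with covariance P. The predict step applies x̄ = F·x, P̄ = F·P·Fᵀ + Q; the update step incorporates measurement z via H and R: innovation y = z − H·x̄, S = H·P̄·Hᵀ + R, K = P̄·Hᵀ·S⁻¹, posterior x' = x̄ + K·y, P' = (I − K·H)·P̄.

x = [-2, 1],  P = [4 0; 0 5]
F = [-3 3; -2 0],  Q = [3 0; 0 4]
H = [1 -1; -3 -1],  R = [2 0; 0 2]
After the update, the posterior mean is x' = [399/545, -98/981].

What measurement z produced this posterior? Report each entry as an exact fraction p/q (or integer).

z = [1, -2]

x̄ = F·x = [9, 4]
P̄ = F·P·Fᵀ + Q = [84 24; 24 20]
S = H·P̄·Hᵀ + R = [58 -184; -184 922]
K = P̄·Hᵀ·S⁻¹ = [126/545 -138/545; -662/981 -230/981]
x' − x̄ = [-4506/545, -4022/981] = K·y
y = (KᵀK)⁻¹·Kᵀ·(x' − x̄) = [-4, 29]
z = y + H·x̄ = [-4, 29] + [5, -31] = [1, -2]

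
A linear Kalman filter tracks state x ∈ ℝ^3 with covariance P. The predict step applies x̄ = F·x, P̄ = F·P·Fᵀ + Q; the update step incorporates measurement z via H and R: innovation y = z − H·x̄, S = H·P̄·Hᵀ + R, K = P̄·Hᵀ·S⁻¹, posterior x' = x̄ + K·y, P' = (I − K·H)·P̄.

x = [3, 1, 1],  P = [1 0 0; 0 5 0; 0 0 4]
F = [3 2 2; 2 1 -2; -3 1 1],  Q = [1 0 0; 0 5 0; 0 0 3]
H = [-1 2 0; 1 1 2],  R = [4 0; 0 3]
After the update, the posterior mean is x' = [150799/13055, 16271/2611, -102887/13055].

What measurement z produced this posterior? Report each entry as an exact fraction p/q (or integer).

x̄ = F·x = [13, 5, -7]
P̄ = F·P·Fᵀ + Q = [46 0 9; 0 30 -9; 9 -9 21]
S = H·P̄·Hᵀ + R = [170 -40; -40 163]
K = P̄·Hᵀ·S⁻¹ = [-2469/13055 904/2611; 1026/2611 444/2611; -2721/26110 606/2611]
x' − x̄ = [-18916/13055, 3216/2611, -11502/13055] = K·y
y = (KᵀK)⁻¹·Kᵀ·(x' − x̄) = [4, -2]
z = y + H·x̄ = [4, -2] + [-3, 4] = [1, 2]

z = [1, 2]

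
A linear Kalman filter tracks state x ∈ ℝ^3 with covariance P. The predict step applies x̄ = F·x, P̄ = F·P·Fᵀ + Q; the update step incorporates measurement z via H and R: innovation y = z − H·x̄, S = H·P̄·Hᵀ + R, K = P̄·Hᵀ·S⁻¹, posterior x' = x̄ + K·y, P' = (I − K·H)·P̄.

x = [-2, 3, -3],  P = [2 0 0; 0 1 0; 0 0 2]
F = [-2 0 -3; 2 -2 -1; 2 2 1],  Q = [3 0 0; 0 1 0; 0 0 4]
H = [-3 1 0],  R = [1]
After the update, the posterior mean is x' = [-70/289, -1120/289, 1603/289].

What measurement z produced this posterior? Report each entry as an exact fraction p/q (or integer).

z = [-3]

x̄ = F·x = [13, -7, -1]
P̄ = F·P·Fᵀ + Q = [29 -2 -14; -2 15 2; -14 2 18]
S = H·P̄·Hᵀ + R = [289]
K = P̄·Hᵀ·S⁻¹ = [-89/289; 21/289; 44/289]
x' − x̄ = [-3827/289, 903/289, 1892/289] = K·y
y = (KᵀK)⁻¹·Kᵀ·(x' − x̄) = [43]
z = y + H·x̄ = [43] + [-46] = [-3]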